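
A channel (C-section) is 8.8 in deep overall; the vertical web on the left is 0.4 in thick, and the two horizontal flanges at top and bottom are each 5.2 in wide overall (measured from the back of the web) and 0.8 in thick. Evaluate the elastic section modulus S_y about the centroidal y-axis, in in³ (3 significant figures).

Split into non-overlapping primitives; take the origin at the lower-left of the bounding box.
Web: 0.4 × 8.8, A = 3.52 in², x = 0.2 in, Ī = 0.046933 in⁴.
Top flange (beyond web): 4.8 × 0.8, A = 3.84 in², x = 2.8 in, Ī = 7.3728 in⁴.
Bottom flange (beyond web): 4.8 × 0.8, A = 3.84 in², x = 2.8 in, Ī = 7.3728 in⁴.
Centroid: x̄ = ΣA·x / ΣA = 1.9829 in.
Transfer each piece to the centroidal y-axis using Ī + A·d² with d = x − 1.9829:
  web: d = -1.7829 in → contributes +11.236 in⁴
  top flange (beyond web): d = 0.81714 in → contributes +9.9369 in⁴
  bottom flange (beyond web): d = 0.81714 in → contributes +9.9369 in⁴
Total I = 31.109 in⁴.
Extreme fibre distance c = 3.2171 in; S = I/c = 9.6698 in³.

S_y ≈ 9.67 in³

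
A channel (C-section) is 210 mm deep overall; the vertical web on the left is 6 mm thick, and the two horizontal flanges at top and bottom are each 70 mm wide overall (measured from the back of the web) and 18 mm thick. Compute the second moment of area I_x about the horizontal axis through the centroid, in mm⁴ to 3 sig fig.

Break the section into simple shapes (no overlaps), measuring from the bottom-left corner of the bounding box.
Web: 6 × 210, A = 1 260 mm², y = 105 mm, Ī = 4 630 500 mm⁴.
Top flange (beyond web): 64 × 18, A = 1 152 mm², y = 201 mm, Ī = 31 104 mm⁴.
Bottom flange (beyond web): 64 × 18, A = 1 152 mm², y = 9 mm, Ī = 31 104 mm⁴.
By symmetry the centroid is at mid-height, ȳ = 105 mm.
Transfer each piece to the horizontal axis through the centroid using Ī + A·d² with d = y − 105:
  web: d = 0 mm → contributes +4 630 500 mm⁴
  top flange (beyond web): d = 96 mm → contributes +10 647 936 mm⁴
  bottom flange (beyond web): d = -96 mm → contributes +10 647 936 mm⁴
Total I = 25 926 372 mm⁴.

I_x ≈ 2.59 × 10⁷ mm⁴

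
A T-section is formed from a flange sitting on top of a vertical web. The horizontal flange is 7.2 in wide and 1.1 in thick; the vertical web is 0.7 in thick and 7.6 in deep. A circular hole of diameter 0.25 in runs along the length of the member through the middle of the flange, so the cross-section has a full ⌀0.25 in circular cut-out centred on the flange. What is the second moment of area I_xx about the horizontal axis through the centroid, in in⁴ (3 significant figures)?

Decompose the section into non-overlapping parts with the origin at the bottom-left of its bounding rectangle.
Flange: 7.2 × 1.1, A = 7.92 in², y = 8.15 in, Ī = 0.7986 in⁴.
Web: 0.7 × 7.6, A = 5.32 in², y = 3.8 in, Ī = 25.607 in⁴.
Hole (subtracted): ⌀0.25, A = 0.049087 in², y = 8.15 in, Ī = 0.00019175 in⁴.
Centroid: ȳ = ΣA·y / ΣA = 6.3956 in.
Transfer each piece to the horizontal axis through the centroid using Ī + A·d² with d = y − 6.3956:
  flange: d = 1.7544 in → contributes +25.175 in⁴
  web: d = -2.5956 in → contributes +61.449 in⁴
  hole: d = 1.7544 in → contributes −0.15128 in⁴
Total I = 86.473 in⁴.

I_xx ≈ 86.5 in⁴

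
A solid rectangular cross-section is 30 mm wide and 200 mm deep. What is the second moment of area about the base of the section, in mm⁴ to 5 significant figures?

The section: 30 × 200, A = 6 000 mm², y = 100 mm, Ī = 20 000 000 mm⁴.
Transfer it to a horizontal axis along the bottom face using Ī + A·d² with d = y − 0:
  the section: d = 100 mm → contributes +80 000 000 mm⁴
Total I = 80 000 000 mm⁴.

I_base ≈ 8.0000 × 10⁷ mm⁴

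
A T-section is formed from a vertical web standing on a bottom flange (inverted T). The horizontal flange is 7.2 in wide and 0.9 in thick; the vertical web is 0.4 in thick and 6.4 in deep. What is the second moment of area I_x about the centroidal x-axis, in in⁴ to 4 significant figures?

Split into non-overlapping primitives; take the origin at the lower-left of the bounding box.
Flange: 7.2 × 0.9, A = 6.48 in², y = 0.45 in, Ī = 0.4374 in⁴.
Web: 0.4 × 6.4, A = 2.56 in², y = 4.1 in, Ī = 8.73813 in⁴.
Centroid: ȳ = ΣA·y / ΣA = 1.48363 in.
Transfer each piece to the centroidal x-axis using Ī + A·d² with d = y − 1.48363:
  flange: d = -1.03363 in → contributes +7.36055 in⁴
  web: d = 2.61637 in → contributes +26.2624 in⁴
Total I = 33.6229 in⁴.

I_x ≈ 33.62 in⁴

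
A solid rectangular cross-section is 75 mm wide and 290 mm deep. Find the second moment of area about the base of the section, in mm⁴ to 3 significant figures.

The section: 75 × 290, A = 21 750 mm², y = 145 mm, Ī = 152 431 250 mm⁴.
Transfer it to a horizontal axis along the bottom face using Ī + A·d² with d = y − 0:
  the section: d = 145 mm → contributes +609 725 000 mm⁴
Total I = 609 725 000 mm⁴.

I_base ≈ 6.10 × 10⁸ mm⁴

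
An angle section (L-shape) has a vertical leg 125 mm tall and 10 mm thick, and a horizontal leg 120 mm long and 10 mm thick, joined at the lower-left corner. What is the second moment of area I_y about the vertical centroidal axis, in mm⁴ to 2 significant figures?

I_y ≈ 3.2 × 10⁶ mm⁴

Break the section into simple shapes (no overlaps), measuring from the bottom-left corner of the bounding box.
Vertical leg: 10 × 125, A = 1 250 mm², x = 5 mm, Ī = 10 417 mm⁴.
Horizontal leg (remainder): 110 × 10, A = 1 100 mm², x = 65 mm, Ī = 1 109 167 mm⁴.
Centroid: x̄ = ΣA·x / ΣA = 33.09 mm.
Transfer each piece to the vertical centroidal axis using Ī + A·d² with d = x − 33.09:
  vertical leg: d = -28.09 mm → contributes +996 383 mm⁴
  horizontal leg (remainder): d = 31.91 mm → contributes +2 229 583 mm⁴
Total I = 3 225 966 mm⁴.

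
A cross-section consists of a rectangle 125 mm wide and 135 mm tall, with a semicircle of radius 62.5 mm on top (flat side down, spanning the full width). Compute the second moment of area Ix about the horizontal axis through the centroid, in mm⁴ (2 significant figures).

Ix ≈ 6.7 × 10⁷ mm⁴

Treat the section as a set of non-overlapping primitives; coordinates are from the bounding-box lower-left.
Rectangular body: 125 × 135, A = 16 875 mm², y = 67.5 mm, Ī = 25 628 906 mm⁴.
Semicircular cap: semicircle r = 62.5, A = 6 136 mm², y = 161.5 mm, Ī = 1 674 758 mm⁴.
Centroid: ȳ = ΣA·y / ΣA = 92.57 mm.
Transfer each piece to the horizontal axis through the centroid using Ī + A·d² with d = y − 92.57:
  rectangular body: d = -25.07 mm → contributes +36 236 816 mm⁴
  semicircular cap: d = 68.95 mm → contributes +30 848 604 mm⁴
Total I = 67 085 420 mm⁴.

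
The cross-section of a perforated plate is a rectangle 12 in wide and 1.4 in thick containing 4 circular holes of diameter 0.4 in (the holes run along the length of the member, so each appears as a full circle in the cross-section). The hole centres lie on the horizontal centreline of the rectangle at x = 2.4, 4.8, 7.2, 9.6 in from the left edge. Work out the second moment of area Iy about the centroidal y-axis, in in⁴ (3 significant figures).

Split into non-overlapping primitives; take the origin at the lower-left of the bounding box.
Plate: 12 × 1.4, A = 16.8 in², x = 6 in, Ī = 201.6 in⁴.
Hole 1 (subtracted): ⌀0.4, A = 0.12566 in², x = 2.4 in, Ī = 0.0012566 in⁴.
Hole 2 (subtracted): ⌀0.4, A = 0.12566 in², x = 4.8 in, Ī = 0.0012566 in⁴.
Hole 3 (subtracted): ⌀0.4, A = 0.12566 in², x = 7.2 in, Ī = 0.0012566 in⁴.
Hole 4 (subtracted): ⌀0.4, A = 0.12566 in², x = 9.6 in, Ī = 0.0012566 in⁴.
By symmetry the centroid is at mid-width, x̄ = 6 in.
Transfer each piece to the centroidal y-axis using Ī + A·d² with d = x − 6:
  plate: d = 0 in → contributes +201.6 in⁴
  hole 1: d = -3.6 in → contributes −1.6299 in⁴
  hole 2: d = -1.2 in → contributes −0.18221 in⁴
  hole 3: d = 1.2 in → contributes −0.18221 in⁴
  hole 4: d = 3.6 in → contributes −1.6299 in⁴
Total I = 197.98 in⁴.

Iy ≈ 198 in⁴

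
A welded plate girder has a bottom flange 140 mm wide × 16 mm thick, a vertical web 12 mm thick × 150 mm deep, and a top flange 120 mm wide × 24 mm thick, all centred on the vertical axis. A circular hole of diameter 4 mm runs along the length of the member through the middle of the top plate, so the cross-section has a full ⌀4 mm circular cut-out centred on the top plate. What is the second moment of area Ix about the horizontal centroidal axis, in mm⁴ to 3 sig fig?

Treat the section as a set of non-overlapping primitives; coordinates are from the bounding-box lower-left.
Bottom plate: 140 × 16, A = 2 240 mm², y = 8 mm, Ī = 47 787 mm⁴.
Web plate: 12 × 150, A = 1 800 mm², y = 91 mm, Ī = 3 375 000 mm⁴.
Top plate: 120 × 24, A = 2 880 mm², y = 178 mm, Ī = 138 240 mm⁴.
Hole (subtracted): ⌀4, A = 12.566 mm², y = 178 mm, Ī = 12.566 mm⁴.
Centroid: ȳ = ΣA·y / ΣA = 100.2 mm.
Transfer each piece to the horizontal centroidal axis using Ī + A·d² with d = y − 100.2:
  bottom plate: d = -92.2 mm → contributes +19 089 569 mm⁴
  web plate: d = -9.1998 mm → contributes +3 527 344 mm⁴
  top plate: d = 77.8 mm → contributes +17 570 527 mm⁴
  hole: d = 77.8 mm → contributes −76 075 mm⁴
Total I = 40 111 365 mm⁴.

Ix ≈ 4.01 × 10⁷ mm⁴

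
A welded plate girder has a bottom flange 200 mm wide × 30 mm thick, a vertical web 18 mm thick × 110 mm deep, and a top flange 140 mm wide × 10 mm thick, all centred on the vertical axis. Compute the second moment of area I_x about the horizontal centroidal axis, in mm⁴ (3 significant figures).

Break the section into simple shapes (no overlaps), measuring from the bottom-left corner of the bounding box.
Bottom plate: 200 × 30, A = 6 000 mm², y = 15 mm, Ī = 450 000 mm⁴.
Web plate: 18 × 110, A = 1 980 mm², y = 85 mm, Ī = 1 996 500 mm⁴.
Top plate: 140 × 10, A = 1 400 mm², y = 145 mm, Ī = 11 667 mm⁴.
Centroid: ȳ = ΣA·y / ΣA = 49.179 mm.
Transfer each piece to the horizontal centroidal axis using Ī + A·d² with d = y − 49.179:
  bottom plate: d = -34.179 mm → contributes +7 459 267 mm⁴
  web plate: d = 35.821 mm → contributes +4 537 110 mm⁴
  top plate: d = 95.821 mm → contributes +12 865 968 mm⁴
Total I = 24 862 346 mm⁴.

I_x ≈ 2.49 × 10⁷ mm⁴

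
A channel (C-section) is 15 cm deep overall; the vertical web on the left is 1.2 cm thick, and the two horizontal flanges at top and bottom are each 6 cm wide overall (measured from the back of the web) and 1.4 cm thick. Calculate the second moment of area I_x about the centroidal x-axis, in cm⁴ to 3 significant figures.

I_x ≈ 961 cm⁴

Decompose the section into non-overlapping parts with the origin at the bottom-left of its bounding rectangle.
Web: 1.2 × 15, A = 18 cm², y = 7.5 cm, Ī = 337.5 cm⁴.
Top flange (beyond web): 4.8 × 1.4, A = 6.72 cm², y = 14.3 cm, Ī = 1.0976 cm⁴.
Bottom flange (beyond web): 4.8 × 1.4, A = 6.72 cm², y = 0.7 cm, Ī = 1.0976 cm⁴.
By symmetry the centroid is at mid-height, ȳ = 7.5 cm.
Transfer each piece to the centroidal x-axis using Ī + A·d² with d = y − 7.5:
  web: d = 0 cm → contributes +337.5 cm⁴
  top flange (beyond web): d = 6.8 cm → contributes +311.83 cm⁴
  bottom flange (beyond web): d = -6.8 cm → contributes +311.83 cm⁴
Total I = 961.16 cm⁴.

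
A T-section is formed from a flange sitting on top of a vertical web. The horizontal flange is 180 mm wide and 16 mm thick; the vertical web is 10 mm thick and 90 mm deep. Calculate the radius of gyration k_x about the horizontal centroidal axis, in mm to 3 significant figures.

k_x ≈ 26.2 mm

Split into non-overlapping primitives; take the origin at the lower-left of the bounding box.
Flange: 180 × 16, A = 2 880 mm², y = 98 mm, Ī = 61 440 mm⁴.
Web: 10 × 90, A = 900 mm², y = 45 mm, Ī = 607 500 mm⁴.
Centroid: ȳ = ΣA·y / ΣA = 85.381 mm.
Transfer each piece to the horizontal centroidal axis using Ī + A·d² with d = y − 85.381:
  flange: d = 12.619 mm → contributes +520 052 mm⁴
  web: d = -40.381 mm → contributes +2 075 059 mm⁴
Total I = 2 595 111 mm⁴.
Radius of gyration: k = √(I/A) = √(2 595 111 / 3 780) = 26.202 mm.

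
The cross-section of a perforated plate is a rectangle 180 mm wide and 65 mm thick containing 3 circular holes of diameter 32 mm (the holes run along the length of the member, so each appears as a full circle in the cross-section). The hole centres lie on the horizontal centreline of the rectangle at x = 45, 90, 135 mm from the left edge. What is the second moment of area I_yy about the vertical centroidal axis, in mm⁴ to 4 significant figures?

I_yy ≈ 2.818 × 10⁷ mm⁴

Treat the section as a set of non-overlapping primitives; coordinates are from the bounding-box lower-left.
Plate: 180 × 65, A = 11 700 mm², x = 90 mm, Ī = 31 590 000 mm⁴.
Hole 1 (subtracted): ⌀32, A = 804.248 mm², x = 45 mm, Ī = 51471.9 mm⁴.
Hole 2 (subtracted): ⌀32, A = 804.248 mm², x = 90 mm, Ī = 51471.9 mm⁴.
Hole 3 (subtracted): ⌀32, A = 804.248 mm², x = 135 mm, Ī = 51471.9 mm⁴.
By symmetry the centroid is at mid-width, x̄ = 90 mm.
Transfer each piece to the vertical centroidal axis using Ī + A·d² with d = x − 90:
  plate: d = 0 mm → contributes +31 590 000 mm⁴
  hole 1: d = -45 mm → contributes −1 680 073 mm⁴
  hole 2: d = 0 mm → contributes −51471.9 mm⁴
  hole 3: d = 45 mm → contributes −1 680 073 mm⁴
Total I = 28 178 381 mm⁴.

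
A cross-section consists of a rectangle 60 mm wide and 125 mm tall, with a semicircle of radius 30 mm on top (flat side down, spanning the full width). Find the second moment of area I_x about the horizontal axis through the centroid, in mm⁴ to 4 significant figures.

I_x ≈ 1.659 × 10⁷ mm⁴

Treat the section as a set of non-overlapping primitives; coordinates are from the bounding-box lower-left.
Rectangular body: 60 × 125, A = 7 500 mm², y = 62.5 mm, Ī = 9 765 625 mm⁴.
Semicircular cap: semicircle r = 30, A = 1413.72 mm², y = 137.732 mm, Ī = 88903.1 mm⁴.
Centroid: ȳ = ΣA·y / ΣA = 74.4319 mm.
Transfer each piece to the horizontal axis through the centroid using Ī + A·d² with d = y − 74.4319:
  rectangular body: d = -11.9319 mm → contributes +10 833 396 mm⁴
  semicircular cap: d = 63.3005 mm → contributes +5 753 605 mm⁴
Total I = 16 587 001 mm⁴.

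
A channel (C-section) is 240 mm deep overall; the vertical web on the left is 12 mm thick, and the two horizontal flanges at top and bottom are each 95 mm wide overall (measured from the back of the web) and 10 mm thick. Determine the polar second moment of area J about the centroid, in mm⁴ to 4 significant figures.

J ≈ 3.915 × 10⁷ mm⁴

Treat the section as a set of non-overlapping primitives; coordinates are from the bounding-box lower-left.
Web: 12 × 240, A = 2 880 mm², y = 120 mm, Ī = 13 824 000 mm⁴.
Top flange (beyond web): 83 × 10, A = 830 mm², y = 235 mm, Ī = 6916.67 mm⁴.
Bottom flange (beyond web): 83 × 10, A = 830 mm², y = 5 mm, Ī = 6916.67 mm⁴.
By symmetry the centroid is at mid-height, ȳ = 120 mm.
Transfer each piece to the centroidal x-axis using Ī + A·d² with d = y − 120:
  web: d = 0 mm → contributes +13 824 000 mm⁴
  top flange (beyond web): d = 115 mm → contributes +10 983 667 mm⁴
  bottom flange (beyond web): d = -115 mm → contributes +10 983 667 mm⁴
Total I = 35 791 333 mm⁴.
For the y-axis: x̄ = 23.3678 mm.
Repeating about the centroidal y-axis gives I_y = 3 363 459 mm⁴.
Polar second moment: J = I_x + I_y = 39 154 792 mm⁴.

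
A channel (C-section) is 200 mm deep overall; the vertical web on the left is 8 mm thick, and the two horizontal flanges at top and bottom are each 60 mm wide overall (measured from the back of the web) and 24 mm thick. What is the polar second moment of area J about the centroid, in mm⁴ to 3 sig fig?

J ≈ 2.62 × 10⁷ mm⁴

Decompose the section into non-overlapping parts with the origin at the bottom-left of its bounding rectangle.
Web: 8 × 200, A = 1 600 mm², y = 100 mm, Ī = 5 333 333 mm⁴.
Top flange (beyond web): 52 × 24, A = 1 248 mm², y = 188 mm, Ī = 59 904 mm⁴.
Bottom flange (beyond web): 52 × 24, A = 1 248 mm², y = 12 mm, Ī = 59 904 mm⁴.
By symmetry the centroid is at mid-height, ȳ = 100 mm.
Transfer each piece to the centroidal x-axis using Ī + A·d² with d = y − 100:
  web: d = 0 mm → contributes +5 333 333 mm⁴
  top flange (beyond web): d = 88 mm → contributes +9 724 416 mm⁴
  bottom flange (beyond web): d = -88 mm → contributes +9 724 416 mm⁴
Total I = 24 782 165 mm⁴.
For the y-axis: x̄ = 22.281 mm.
Repeating about the centroidal y-axis gives I_y = 1 448 465 mm⁴.
Polar second moment: J = I_x + I_y = 26 230 631 mm⁴.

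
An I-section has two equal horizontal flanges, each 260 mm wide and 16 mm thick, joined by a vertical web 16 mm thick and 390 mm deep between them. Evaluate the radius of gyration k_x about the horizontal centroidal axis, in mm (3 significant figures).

Treat the section as a set of non-overlapping primitives; coordinates are from the bounding-box lower-left.
Bottom flange: 260 × 16, A = 4 160 mm², y = 8 mm, Ī = 88 747 mm⁴.
Web: 16 × 390, A = 6 240 mm², y = 211 mm, Ī = 79 092 000 mm⁴.
Top flange: 260 × 16, A = 4 160 mm², y = 414 mm, Ī = 88 747 mm⁴.
By symmetry the centroid is at mid-height, ȳ = 211 mm.
Transfer each piece to the horizontal centroidal axis using Ī + A·d² with d = y − 211:
  bottom flange: d = -203 mm → contributes +171 518 187 mm⁴
  web: d = 0 mm → contributes +79 092 000 mm⁴
  top flange: d = 203 mm → contributes +171 518 187 mm⁴
Total I = 422 128 373 mm⁴.
Radius of gyration: k = √(I/A) = √(422 128 373 / 14 560) = 170.27 mm.

k_x ≈ 170 mm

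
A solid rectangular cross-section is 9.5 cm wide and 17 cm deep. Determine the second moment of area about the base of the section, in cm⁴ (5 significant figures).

I_base ≈ 1.5558 × 10⁴ cm⁴

The section: 9.5 × 17, A = 161.5 cm², y = 8.5 cm, Ī = 3889.458 cm⁴.
Transfer it to the bottom edge using Ī + A·d² with d = y − 0:
  the section: d = 8.5 cm → contributes +15557.83 cm⁴
Total I = 15557.83 cm⁴.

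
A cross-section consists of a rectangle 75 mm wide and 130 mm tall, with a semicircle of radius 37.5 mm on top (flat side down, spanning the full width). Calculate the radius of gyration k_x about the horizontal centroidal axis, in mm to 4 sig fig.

Decompose the section into non-overlapping parts with the origin at the bottom-left of its bounding rectangle.
Rectangular body: 75 × 130, A = 9 750 mm², y = 65 mm, Ī = 13 731 250 mm⁴.
Semicircular cap: semicircle r = 37.5, A = 2208.93 mm², y = 145.915 mm, Ī = 217 049 mm⁴.
Centroid: ȳ = ΣA·y / ΣA = 79.9459 mm.
Transfer each piece to the horizontal centroidal axis using Ī + A·d² with d = y − 79.9459:
  rectangular body: d = -14.9459 mm → contributes +15 909 201 mm⁴
  semicircular cap: d = 65.9696 mm → contributes +9 830 298 mm⁴
Total I = 25 739 499 mm⁴.
Radius of gyration: k = √(I/A) = √(25 739 499 / 11958.9) = 46.3931 mm.

k_x ≈ 46.39 mm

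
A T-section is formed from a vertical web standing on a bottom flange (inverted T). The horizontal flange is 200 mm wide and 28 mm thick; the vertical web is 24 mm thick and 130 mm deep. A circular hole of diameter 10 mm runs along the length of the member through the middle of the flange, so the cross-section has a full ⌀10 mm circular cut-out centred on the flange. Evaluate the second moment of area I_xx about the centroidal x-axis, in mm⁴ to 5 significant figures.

I_xx ≈ 1.7201 × 10⁷ mm⁴

Break the section into simple shapes (no overlaps), measuring from the bottom-left corner of the bounding box.
Flange: 200 × 28, A = 5 600 mm², y = 14 mm, Ī = 365866.7 mm⁴.
Web: 24 × 130, A = 3 120 mm², y = 93 mm, Ī = 4 394 000 mm⁴.
Hole (subtracted): ⌀10, A = 78.53982 mm², y = 14 mm, Ī = 490.8739 mm⁴.
Centroid: ȳ = ΣA·y / ΣA = 42.52296 mm.
Transfer each piece to the centroidal x-axis using Ī + A·d² with d = y − 42.52296:
  flange: d = -28.52296 mm → contributes +4 921 798 mm⁴
  web: d = 50.47704 mm → contributes +12 343 547 mm⁴
  hole: d = -28.52296 mm → contributes −64387.66 mm⁴
Total I = 17 200 957 mm⁴.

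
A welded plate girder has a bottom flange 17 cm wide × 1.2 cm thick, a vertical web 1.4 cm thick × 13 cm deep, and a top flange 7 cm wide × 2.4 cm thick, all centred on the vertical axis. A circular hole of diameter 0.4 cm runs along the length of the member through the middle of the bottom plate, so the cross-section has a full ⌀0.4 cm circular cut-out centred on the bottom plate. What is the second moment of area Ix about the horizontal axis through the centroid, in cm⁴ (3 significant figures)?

Split into non-overlapping primitives; take the origin at the lower-left of the bounding box.
Bottom plate: 17 × 1.2, A = 20.4 cm², y = 0.6 cm, Ī = 2.448 cm⁴.
Web plate: 1.4 × 13, A = 18.2 cm², y = 7.7 cm, Ī = 256.32 cm⁴.
Top plate: 7 × 2.4, A = 16.8 cm², y = 15.4 cm, Ī = 8.064 cm⁴.
Hole (subtracted): ⌀0.4, A = 0.12566 cm², y = 0.6 cm, Ī = 0.0012566 cm⁴.
Centroid: ȳ = ΣA·y / ΣA = 7.4361 cm.
Transfer each piece to the horizontal axis through the centroid using Ī + A·d² with d = y − 7.4361:
  bottom plate: d = -6.8361 cm → contributes +955.78 cm⁴
  web plate: d = 0.26392 cm → contributes +257.58 cm⁴
  top plate: d = 7.9639 cm → contributes +1073.6 cm⁴
  hole: d = -6.8361 cm → contributes −5.8738 cm⁴
Total I = 2281.1 cm⁴.

Ix ≈ 2280 cm⁴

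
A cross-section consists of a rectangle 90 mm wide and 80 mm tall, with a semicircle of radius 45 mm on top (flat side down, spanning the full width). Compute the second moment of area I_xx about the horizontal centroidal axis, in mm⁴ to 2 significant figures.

Treat the section as a set of non-overlapping primitives; coordinates are from the bounding-box lower-left.
Rectangular body: 90 × 80, A = 7 200 mm², y = 40 mm, Ī = 3 840 000 mm⁴.
Semicircular cap: semicircle r = 45, A = 3 181 mm², y = 99.1 mm, Ī = 450 072 mm⁴.
Centroid: ȳ = ΣA·y / ΣA = 58.11 mm.
Transfer each piece to the horizontal centroidal axis using Ī + A·d² with d = y − 58.11:
  rectangular body: d = -18.11 mm → contributes +6 201 075 mm⁴
  semicircular cap: d = 40.99 mm → contributes +5 794 452 mm⁴
Total I = 11 995 526 mm⁴.

I_xx ≈ 1.2 × 10⁷ mm⁴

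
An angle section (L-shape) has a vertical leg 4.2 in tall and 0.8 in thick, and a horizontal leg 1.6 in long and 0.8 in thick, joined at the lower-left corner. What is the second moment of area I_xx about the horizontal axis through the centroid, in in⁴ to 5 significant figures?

I_xx ≈ 6.5270 in⁴

Treat the section as a set of non-overlapping primitives; coordinates are from the bounding-box lower-left.
Vertical leg: 0.8 × 4.2, A = 3.36 in², y = 2.1 in, Ī = 4.9392 in⁴.
Horizontal leg (remainder): 0.8 × 0.8, A = 0.64 in², y = 0.4 in, Ī = 0.03413333 in⁴.
Centroid: ȳ = ΣA·y / ΣA = 1.828 in.
Transfer each piece to the horizontal axis through the centroid using Ī + A·d² with d = y − 1.828:
  vertical leg: d = 0.272 in → contributes +5.187786 in⁴
  horizontal leg (remainder): d = -1.428 in → contributes +1.339211 in⁴
Total I = 6.526997 in⁴.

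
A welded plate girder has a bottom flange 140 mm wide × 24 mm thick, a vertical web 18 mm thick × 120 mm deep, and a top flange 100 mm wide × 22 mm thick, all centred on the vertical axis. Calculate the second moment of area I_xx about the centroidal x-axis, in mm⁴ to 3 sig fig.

I_xx ≈ 3.04 × 10⁷ mm⁴

Treat the section as a set of non-overlapping primitives; coordinates are from the bounding-box lower-left.
Bottom plate: 140 × 24, A = 3 360 mm², y = 12 mm, Ī = 161 280 mm⁴.
Web plate: 18 × 120, A = 2 160 mm², y = 84 mm, Ī = 2 592 000 mm⁴.
Top plate: 100 × 22, A = 2 200 mm², y = 155 mm, Ī = 88 733 mm⁴.
Centroid: ȳ = ΣA·y / ΣA = 72.896 mm.
Transfer each piece to the centroidal x-axis using Ī + A·d² with d = y − 72.896:
  bottom plate: d = -60.896 mm → contributes +12 621 397 mm⁴
  web plate: d = 11.104 mm → contributes +2 858 308 mm⁴
  top plate: d = 82.104 mm → contributes +14 918 946 mm⁴
Total I = 30 398 650 mm⁴.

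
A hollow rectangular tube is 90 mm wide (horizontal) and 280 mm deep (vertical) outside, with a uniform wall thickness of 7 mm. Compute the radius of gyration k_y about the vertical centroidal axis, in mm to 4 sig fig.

k_y ≈ 38.22 mm

Break the section into simple shapes (no overlaps), measuring from the bottom-left corner of the bounding box.
Outer rectangle: 90 × 280, A = 25 200 mm², x = 45 mm, Ī = 17 010 000 mm⁴.
Inner void (subtracted): 76 × 266, A = 20 216 mm², x = 45 mm, Ī = 9 730 635 mm⁴.
By symmetry the centroid is at mid-width, x̄ = 45 mm.
All pieces are centred on the vertical centroidal axis, so I = ΣĪ (holes subtracted) = 7 279 365 mm⁴.
Radius of gyration: k = √(I/A) = √(7 279 365 / 4 984) = 38.2171 mm.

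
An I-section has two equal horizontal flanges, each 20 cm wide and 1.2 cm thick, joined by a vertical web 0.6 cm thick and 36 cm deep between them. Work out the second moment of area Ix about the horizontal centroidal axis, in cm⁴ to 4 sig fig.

Break the section into simple shapes (no overlaps), measuring from the bottom-left corner of the bounding box.
Bottom flange: 20 × 1.2, A = 24 cm², y = 0.6 cm, Ī = 2.88 cm⁴.
Web: 0.6 × 36, A = 21.6 cm², y = 19.2 cm, Ī = 2332.8 cm⁴.
Top flange: 20 × 1.2, A = 24 cm², y = 37.8 cm, Ī = 2.88 cm⁴.
By symmetry the centroid is at mid-height, ȳ = 19.2 cm.
Transfer each piece to the horizontal centroidal axis using Ī + A·d² with d = y − 19.2:
  bottom flange: d = -18.6 cm → contributes +8305.92 cm⁴
  web: d = 0 cm → contributes +2332.8 cm⁴
  top flange: d = 18.6 cm → contributes +8305.92 cm⁴
Total I = 18944.6 cm⁴.

Ix ≈ 1.894 × 10⁴ cm⁴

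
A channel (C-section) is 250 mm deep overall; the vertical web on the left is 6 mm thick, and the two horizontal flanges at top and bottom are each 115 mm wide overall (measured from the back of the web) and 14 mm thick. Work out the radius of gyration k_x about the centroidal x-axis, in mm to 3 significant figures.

Treat the section as a set of non-overlapping primitives; coordinates are from the bounding-box lower-left.
Web: 6 × 250, A = 1 500 mm², y = 125 mm, Ī = 7 812 500 mm⁴.
Top flange (beyond web): 109 × 14, A = 1 526 mm², y = 243 mm, Ī = 24 925 mm⁴.
Bottom flange (beyond web): 109 × 14, A = 1 526 mm², y = 7 mm, Ī = 24 925 mm⁴.
By symmetry the centroid is at mid-height, ȳ = 125 mm.
Transfer each piece to the centroidal x-axis using Ī + A·d² with d = y − 125:
  web: d = 0 mm → contributes +7 812 500 mm⁴
  top flange (beyond web): d = 118 mm → contributes +21 272 949 mm⁴
  bottom flange (beyond web): d = -118 mm → contributes +21 272 949 mm⁴
Total I = 50 358 397 mm⁴.
Radius of gyration: k = √(I/A) = √(50 358 397 / 4 552) = 105.18 mm.

k_x ≈ 105 mm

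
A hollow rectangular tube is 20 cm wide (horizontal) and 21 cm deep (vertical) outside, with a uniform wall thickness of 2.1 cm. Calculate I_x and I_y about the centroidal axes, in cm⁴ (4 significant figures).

I_x ≈ 9192 cm⁴, I_y ≈ 8478 cm⁴

Split into non-overlapping primitives; take the origin at the lower-left of the bounding box.
Outer rectangle: 20 × 21, A = 420 cm², y = 10.5 cm, Ī = 15 435 cm⁴.
Inner void (subtracted): 15.8 × 16.8, A = 265.44 cm², y = 10.5 cm, Ī = 6243.15 cm⁴.
By symmetry the centroid is at mid-height, ȳ = 10.5 cm.
All pieces are centred on the centroidal x-axis, so I = ΣĪ (holes subtracted) = 9191.85 cm⁴.
Repeating about the centroidal y-axis gives I_y = 8477.96 cm⁴.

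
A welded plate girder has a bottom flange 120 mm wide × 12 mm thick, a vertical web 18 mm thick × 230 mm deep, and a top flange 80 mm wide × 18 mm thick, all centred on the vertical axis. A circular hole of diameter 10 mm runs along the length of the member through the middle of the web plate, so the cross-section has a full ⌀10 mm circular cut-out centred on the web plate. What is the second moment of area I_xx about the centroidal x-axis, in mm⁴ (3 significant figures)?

I_xx ≈ 6.15 × 10⁷ mm⁴

Split into non-overlapping primitives; take the origin at the lower-left of the bounding box.
Bottom plate: 120 × 12, A = 1 440 mm², y = 6 mm, Ī = 17 280 mm⁴.
Web plate: 18 × 230, A = 4 140 mm², y = 127 mm, Ī = 18 250 500 mm⁴.
Top plate: 80 × 18, A = 1 440 mm², y = 251 mm, Ī = 38 880 mm⁴.
Hole (subtracted): ⌀10, A = 78.54 mm², y = 127 mm, Ī = 490.87 mm⁴.
Centroid: ȳ = ΣA·y / ΣA = 127.62 mm.
Transfer each piece to the centroidal x-axis using Ī + A·d² with d = y − 127.62:
  bottom plate: d = -121.62 mm → contributes +21 317 753 mm⁴
  web plate: d = -0.62235 mm → contributes +18 252 103 mm⁴
  top plate: d = 123.38 mm → contributes +21 958 625 mm⁴
  hole: d = -0.62235 mm → contributes −521.29 mm⁴
Total I = 61 527 961 mm⁴.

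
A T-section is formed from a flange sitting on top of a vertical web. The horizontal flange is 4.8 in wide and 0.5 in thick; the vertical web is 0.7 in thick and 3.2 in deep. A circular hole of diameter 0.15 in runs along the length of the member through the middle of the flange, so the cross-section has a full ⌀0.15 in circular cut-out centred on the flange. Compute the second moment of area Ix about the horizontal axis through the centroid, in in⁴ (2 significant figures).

Ix ≈ 5.9 in⁴

Split into non-overlapping primitives; take the origin at the lower-left of the bounding box.
Flange: 4.8 × 0.5, A = 2.4 in², y = 3.45 in, Ī = 0.05 in⁴.
Web: 0.7 × 3.2, A = 2.24 in², y = 1.6 in, Ī = 1.911 in⁴.
Hole (subtracted): ⌀0.15, A = 0.01767 in², y = 3.45 in, Ī = 0.00002485 in⁴.
Centroid: ȳ = ΣA·y / ΣA = 2.553 in.
Transfer each piece to the horizontal axis through the centroid using Ī + A·d² with d = y − 2.553:
  flange: d = 0.8965 in → contributes +1.979 in⁴
  web: d = -0.9535 in → contributes +3.948 in⁴
  hole: d = 0.8965 in → contributes −0.01423 in⁴
Total I = 5.913 in⁴.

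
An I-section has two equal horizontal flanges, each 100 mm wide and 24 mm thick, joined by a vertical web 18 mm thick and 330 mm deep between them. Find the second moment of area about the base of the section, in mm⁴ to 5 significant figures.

I_base ≈ 5.8816 × 10⁸ mm⁴

Break the section into simple shapes (no overlaps), measuring from the bottom-left corner of the bounding box.
Bottom flange: 100 × 24, A = 2 400 mm², y = 12 mm, Ī = 115 200 mm⁴.
Web: 18 × 330, A = 5 940 mm², y = 189 mm, Ī = 53 905 500 mm⁴.
Top flange: 100 × 24, A = 2 400 mm², y = 366 mm, Ī = 115 200 mm⁴.
Transfer each piece to the bottom edge using Ī + A·d² with d = y − 0:
  bottom flange: d = 12 mm → contributes +460 800 mm⁴
  web: d = 189 mm → contributes +266 088 240 mm⁴
  top flange: d = 366 mm → contributes +321 609 600 mm⁴
Total I = 588 158 640 mm⁴.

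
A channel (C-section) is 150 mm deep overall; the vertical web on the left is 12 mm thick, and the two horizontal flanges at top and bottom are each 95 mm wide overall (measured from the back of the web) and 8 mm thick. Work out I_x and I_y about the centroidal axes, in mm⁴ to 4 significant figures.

Split into non-overlapping primitives; take the origin at the lower-left of the bounding box.
Web: 12 × 150, A = 1 800 mm², y = 75 mm, Ī = 3 375 000 mm⁴.
Top flange (beyond web): 83 × 8, A = 664 mm², y = 146 mm, Ī = 3541.33 mm⁴.
Bottom flange (beyond web): 83 × 8, A = 664 mm², y = 4 mm, Ī = 3541.33 mm⁴.
By symmetry the centroid is at mid-height, ȳ = 75 mm.
Transfer each piece to the centroidal x-axis using Ī + A·d² with d = y − 75:
  web: d = 0 mm → contributes +3 375 000 mm⁴
  top flange (beyond web): d = 71 mm → contributes +3 350 765 mm⁴
  bottom flange (beyond web): d = -71 mm → contributes +3 350 765 mm⁴
Total I = 10 076 531 mm⁴.
For the y-axis: x̄ = 26.1662 mm.
Repeating about the centroidal y-axis gives I_y = 2 508 196 mm⁴.

I_x ≈ 1.008 × 10⁷ mm⁴, I_y ≈ 2.508 × 10⁶ mm⁴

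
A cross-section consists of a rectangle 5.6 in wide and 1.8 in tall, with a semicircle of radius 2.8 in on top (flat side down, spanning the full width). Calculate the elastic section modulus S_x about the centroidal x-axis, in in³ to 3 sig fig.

Decompose the section into non-overlapping parts with the origin at the bottom-left of its bounding rectangle.
Rectangular body: 5.6 × 1.8, A = 10.08 in², y = 0.9 in, Ī = 2.7216 in⁴.
Semicircular cap: semicircle r = 2.8, A = 12.315 in², y = 2.9884 in, Ī = 6.7463 in⁴.
Centroid: ȳ = ΣA·y / ΣA = 2.0484 in.
Transfer each piece to the centroidal x-axis using Ī + A·d² with d = y − 2.0484:
  rectangular body: d = -1.1484 in → contributes +16.015 in⁴
  semicircular cap: d = 0.93997 in → contributes +17.627 in⁴
Total I = 33.642 in⁴.
Extreme fibre distance c = 2.5516 in; S = I/c = 13.185 in³.

S_x ≈ 13.2 in³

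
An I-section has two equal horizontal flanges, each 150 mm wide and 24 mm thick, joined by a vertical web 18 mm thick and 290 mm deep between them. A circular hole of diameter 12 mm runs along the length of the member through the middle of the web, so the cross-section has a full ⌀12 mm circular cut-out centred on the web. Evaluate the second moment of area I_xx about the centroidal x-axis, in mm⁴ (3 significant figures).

I_xx ≈ 2.14 × 10⁸ mm⁴

Decompose the section into non-overlapping parts with the origin at the bottom-left of its bounding rectangle.
Bottom flange: 150 × 24, A = 3 600 mm², y = 12 mm, Ī = 172 800 mm⁴.
Web: 18 × 290, A = 5 220 mm², y = 169 mm, Ī = 36 583 500 mm⁴.
Top flange: 150 × 24, A = 3 600 mm², y = 326 mm, Ī = 172 800 mm⁴.
Hole (subtracted): ⌀12, A = 113.1 mm², y = 169 mm, Ī = 1017.9 mm⁴.
By symmetry the centroid is at mid-height, ȳ = 169 mm.
Transfer each piece to the centroidal x-axis using Ī + A·d² with d = y − 169:
  bottom flange: d = -157 mm → contributes +88 909 200 mm⁴
  web: d = 0 mm → contributes +36 583 500 mm⁴
  top flange: d = 157 mm → contributes +88 909 200 mm⁴
  hole: d = 0 mm → contributes −1017.9 mm⁴
Total I = 214 400 882 mm⁴.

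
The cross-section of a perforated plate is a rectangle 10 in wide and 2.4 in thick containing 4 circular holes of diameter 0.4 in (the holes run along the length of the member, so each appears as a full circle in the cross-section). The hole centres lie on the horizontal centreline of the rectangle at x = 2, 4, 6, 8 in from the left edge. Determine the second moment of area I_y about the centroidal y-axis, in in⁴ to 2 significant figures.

Treat the section as a set of non-overlapping primitives; coordinates are from the bounding-box lower-left.
Plate: 10 × 2.4, A = 24 in², x = 5 in, Ī = 200 in⁴.
Hole 1 (subtracted): ⌀0.4, A = 0.1257 in², x = 2 in, Ī = 0.001257 in⁴.
Hole 2 (subtracted): ⌀0.4, A = 0.1257 in², x = 4 in, Ī = 0.001257 in⁴.
Hole 3 (subtracted): ⌀0.4, A = 0.1257 in², x = 6 in, Ī = 0.001257 in⁴.
Hole 4 (subtracted): ⌀0.4, A = 0.1257 in², x = 8 in, Ī = 0.001257 in⁴.
By symmetry the centroid is at mid-width, x̄ = 5 in.
Transfer each piece to the centroidal y-axis using Ī + A·d² with d = x − 5:
  plate: d = 0 in → contributes +200 in⁴
  hole 1: d = -3 in → contributes −1.132 in⁴
  hole 2: d = -1 in → contributes −0.1269 in⁴
  hole 3: d = 1 in → contributes −0.1269 in⁴
  hole 4: d = 3 in → contributes −1.132 in⁴
Total I = 197.5 in⁴.

I_y ≈ 200 in⁴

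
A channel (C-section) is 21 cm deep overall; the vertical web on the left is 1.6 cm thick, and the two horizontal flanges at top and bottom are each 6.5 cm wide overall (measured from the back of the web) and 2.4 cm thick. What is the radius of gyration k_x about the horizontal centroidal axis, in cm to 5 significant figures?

k_x ≈ 7.5782 cm

Split into non-overlapping primitives; take the origin at the lower-left of the bounding box.
Web: 1.6 × 21, A = 33.6 cm², y = 10.5 cm, Ī = 1234.8 cm⁴.
Top flange (beyond web): 4.9 × 2.4, A = 11.76 cm², y = 19.8 cm, Ī = 5.6448 cm⁴.
Bottom flange (beyond web): 4.9 × 2.4, A = 11.76 cm², y = 1.2 cm, Ī = 5.6448 cm⁴.
By symmetry the centroid is at mid-height, ȳ = 10.5 cm.
Transfer each piece to the horizontal centroidal axis using Ī + A·d² with d = y − 10.5:
  web: d = 0 cm → contributes +1234.8 cm⁴
  top flange (beyond web): d = 9.3 cm → contributes +1022.767 cm⁴
  bottom flange (beyond web): d = -9.3 cm → contributes +1022.767 cm⁴
Total I = 3280.334 cm⁴.
Radius of gyration: k = √(I/A) = √(3280.334 / 57.12) = 7.578181 cm.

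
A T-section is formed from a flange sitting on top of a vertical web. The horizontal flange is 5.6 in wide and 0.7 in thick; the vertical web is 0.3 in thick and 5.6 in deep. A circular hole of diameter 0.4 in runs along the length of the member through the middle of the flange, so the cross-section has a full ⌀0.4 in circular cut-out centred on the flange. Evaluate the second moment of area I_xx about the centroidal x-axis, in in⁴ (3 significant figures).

I_xx ≈ 16.1 in⁴

Decompose the section into non-overlapping parts with the origin at the bottom-left of its bounding rectangle.
Flange: 5.6 × 0.7, A = 3.92 in², y = 5.95 in, Ī = 0.16007 in⁴.
Web: 0.3 × 5.6, A = 1.68 in², y = 2.8 in, Ī = 4.3904 in⁴.
Hole (subtracted): ⌀0.4, A = 0.12566 in², y = 5.95 in, Ī = 0.0012566 in⁴.
Centroid: ȳ = ΣA·y / ΣA = 4.9833 in.
Transfer each piece to the centroidal x-axis using Ī + A·d² with d = y − 4.9833:
  flange: d = 0.96669 in → contributes +3.8233 in⁴
  web: d = -2.1833 in → contributes +12.399 in⁴
  hole: d = 0.96669 in → contributes −0.11869 in⁴
Total I = 16.103 in⁴.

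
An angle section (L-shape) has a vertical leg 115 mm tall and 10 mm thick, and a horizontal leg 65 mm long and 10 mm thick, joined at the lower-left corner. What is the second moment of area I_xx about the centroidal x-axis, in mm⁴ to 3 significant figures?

Break the section into simple shapes (no overlaps), measuring from the bottom-left corner of the bounding box.
Vertical leg: 10 × 115, A = 1 150 mm², y = 57.5 mm, Ī = 1 267 396 mm⁴.
Horizontal leg (remainder): 55 × 10, A = 550 mm², y = 5 mm, Ī = 4583.3 mm⁴.
Centroid: ȳ = ΣA·y / ΣA = 40.515 mm.
Transfer each piece to the centroidal x-axis using Ī + A·d² with d = y − 40.515:
  vertical leg: d = 16.985 mm → contributes +1 599 171 mm⁴
  horizontal leg (remainder): d = -35.515 mm → contributes +698 295 mm⁴
Total I = 2 297 466 mm⁴.

I_xx ≈ 2.30 × 10⁶ mm⁴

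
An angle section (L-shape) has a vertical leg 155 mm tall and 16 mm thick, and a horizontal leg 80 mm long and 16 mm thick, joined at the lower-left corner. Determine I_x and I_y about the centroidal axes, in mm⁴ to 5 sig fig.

Treat the section as a set of non-overlapping primitives; coordinates are from the bounding-box lower-left.
Vertical leg: 16 × 155, A = 2 480 mm², y = 77.5 mm, Ī = 4 965 167 mm⁴.
Horizontal leg (remainder): 64 × 16, A = 1 024 mm², y = 8 mm, Ī = 21845.33 mm⁴.
Centroid: ȳ = ΣA·y / ΣA = 57.1895 mm.
Transfer each piece to the centroidal x-axis using Ī + A·d² with d = y − 57.1895:
  vertical leg: d = 20.3105 mm → contributes +5 988 208 mm⁴
  horizontal leg (remainder): d = -49.1895 mm → contributes +2 499 523 mm⁴
Total I = 8 487 730 mm⁴.
For the y-axis: x̄ = 19.6895 mm.
Repeating about the centroidal y-axis gives I_y = 1 562 030 mm⁴.

I_x ≈ 8.4877 × 10⁶ mm⁴, I_y ≈ 1.5620 × 10⁶ mm⁴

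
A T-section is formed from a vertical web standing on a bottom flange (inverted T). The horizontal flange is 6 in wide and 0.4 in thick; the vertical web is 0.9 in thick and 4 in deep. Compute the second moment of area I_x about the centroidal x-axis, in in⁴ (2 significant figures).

I_x ≈ 12 in⁴

Break the section into simple shapes (no overlaps), measuring from the bottom-left corner of the bounding box.
Flange: 6 × 0.4, A = 2.4 in², y = 0.2 in, Ī = 0.032 in⁴.
Web: 0.9 × 4, A = 3.6 in², y = 2.4 in, Ī = 4.8 in⁴.
Centroid: ȳ = ΣA·y / ΣA = 1.52 in.
Transfer each piece to the centroidal x-axis using Ī + A·d² with d = y − 1.52:
  flange: d = -1.32 in → contributes +4.214 in⁴
  web: d = 0.88 in → contributes +7.588 in⁴
Total I = 11.8 in⁴.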